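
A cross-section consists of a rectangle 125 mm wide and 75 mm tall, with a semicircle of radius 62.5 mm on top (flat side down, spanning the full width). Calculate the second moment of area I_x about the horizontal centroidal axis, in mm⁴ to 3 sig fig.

Split into non-overlapping primitives; take the origin at the lower-left of the bounding box.
Rectangular body: 125 × 75, A = 9 375 mm², y = 37.5 mm, Ī = 4 394 531 mm⁴.
Semicircular cap: semicircle r = 62.5, A = 6135.9 mm², y = 101.53 mm, Ī = 1 674 758 mm⁴.
Centroid: ȳ = ΣA·y / ΣA = 62.828 mm.
Transfer each piece to the horizontal centroidal axis using Ī + A·d² with d = y − 62.828:
  rectangular body: d = -25.328 mm → contributes +10 408 569 mm⁴
  semicircular cap: d = 38.698 mm → contributes +10 863 531 mm⁴
Total I = 21 272 100 mm⁴.

I_x ≈ 2.13 × 10⁷ mm⁴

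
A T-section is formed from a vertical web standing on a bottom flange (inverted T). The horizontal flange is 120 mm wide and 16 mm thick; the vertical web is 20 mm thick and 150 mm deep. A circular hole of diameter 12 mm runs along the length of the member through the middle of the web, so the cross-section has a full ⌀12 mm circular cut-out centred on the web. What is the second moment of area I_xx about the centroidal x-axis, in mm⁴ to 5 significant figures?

Decompose the section into non-overlapping parts with the origin at the bottom-left of its bounding rectangle.
Flange: 120 × 16, A = 1 920 mm², y = 8 mm, Ī = 40 960 mm⁴.
Web: 20 × 150, A = 3 000 mm², y = 91 mm, Ī = 5 625 000 mm⁴.
Hole (subtracted): ⌀12, A = 113.0973 mm², y = 91 mm, Ī = 1017.876 mm⁴.
Centroid: ȳ = ΣA·y / ΣA = 57.84767 mm.
Transfer each piece to the centroidal x-axis using Ī + A·d² with d = y − 57.84767:
  flange: d = -49.84767 mm → contributes +4 811 758 mm⁴
  web: d = 33.15233 mm → contributes +8 922 230 mm⁴
  hole: d = 33.15233 mm → contributes −125320.5 mm⁴
Total I = 13 608 668 mm⁴.

I_xx ≈ 1.3609 × 10⁷ mm⁴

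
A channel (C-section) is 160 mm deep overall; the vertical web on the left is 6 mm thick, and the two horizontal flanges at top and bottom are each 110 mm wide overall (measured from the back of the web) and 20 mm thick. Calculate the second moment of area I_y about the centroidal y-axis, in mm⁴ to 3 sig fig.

I_y ≈ 6.11 × 10⁶ mm⁴

Treat the section as a set of non-overlapping primitives; coordinates are from the bounding-box lower-left.
Web: 6 × 160, A = 960 mm², x = 3 mm, Ī = 2 880 mm⁴.
Top flange (beyond web): 104 × 20, A = 2 080 mm², x = 58 mm, Ī = 1 874 773 mm⁴.
Bottom flange (beyond web): 104 × 20, A = 2 080 mm², x = 58 mm, Ī = 1 874 773 mm⁴.
Centroid: x̄ = ΣA·x / ΣA = 47.688 mm.
Transfer each piece to the centroidal y-axis using Ī + A·d² with d = x − 47.688:
  web: d = -44.688 mm → contributes +1 919 974 mm⁴
  top flange (beyond web): d = 10.313 mm → contributes +2 095 976 mm⁴
  bottom flange (beyond web): d = 10.313 mm → contributes +2 095 976 mm⁴
Total I = 6 111 927 mm⁴.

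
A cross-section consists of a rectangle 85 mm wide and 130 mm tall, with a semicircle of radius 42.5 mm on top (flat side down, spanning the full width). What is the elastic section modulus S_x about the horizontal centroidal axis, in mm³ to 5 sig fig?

Split into non-overlapping primitives; take the origin at the lower-left of the bounding box.
Rectangular body: 85 × 130, A = 11 050 mm², y = 65 mm, Ī = 15 562 083 mm⁴.
Semicircular cap: semicircle r = 42.5, A = 2837.251 mm², y = 148.0376 mm, Ī = 358086.4 mm⁴.
Centroid: ȳ = ΣA·y / ΣA = 81.96508 mm.
Transfer each piece to the horizontal centroidal axis using Ī + A·d² with d = y − 81.96508:
  rectangular body: d = -16.96508 mm → contributes +18 742 429 mm⁴
  semicircular cap: d = 66.07248 mm → contributes +12 744 309 mm⁴
Total I = 31 486 738 mm⁴.
Extreme fibre distance c = 90.53492 mm; S = I/c = 347785.6 mm³.

S_x ≈ 3.4779 × 10⁵ mm³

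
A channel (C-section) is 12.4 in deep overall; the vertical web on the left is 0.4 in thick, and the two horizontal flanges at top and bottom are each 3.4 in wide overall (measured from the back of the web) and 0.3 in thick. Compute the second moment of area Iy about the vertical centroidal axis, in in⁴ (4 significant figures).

Iy ≈ 5.233 in⁴

Split into non-overlapping primitives; take the origin at the lower-left of the bounding box.
Web: 0.4 × 12.4, A = 4.96 in², x = 0.2 in, Ī = 0.0661333 in⁴.
Top flange (beyond web): 3 × 0.3, A = 0.9 in², x = 1.9 in, Ī = 0.675 in⁴.
Bottom flange (beyond web): 3 × 0.3, A = 0.9 in², x = 1.9 in, Ī = 0.675 in⁴.
Centroid: x̄ = ΣA·x / ΣA = 0.652663 in.
Transfer each piece to the vertical centroidal axis using Ī + A·d² with d = x − 0.652663:
  web: d = -0.452663 in → contributes +1.08245 in⁴
  top flange (beyond web): d = 1.24734 in → contributes +2.07527 in⁴
  bottom flange (beyond web): d = 1.24734 in → contributes +2.07527 in⁴
Total I = 5.23299 in⁴.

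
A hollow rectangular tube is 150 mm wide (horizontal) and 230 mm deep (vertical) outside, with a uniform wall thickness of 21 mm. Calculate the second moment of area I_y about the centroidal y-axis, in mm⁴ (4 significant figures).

I_y ≈ 4.495 × 10⁷ mm⁴

Treat the section as a set of non-overlapping primitives; coordinates are from the bounding-box lower-left.
Outer rectangle: 150 × 230, A = 34 500 mm², x = 75 mm, Ī = 64 687 500 mm⁴.
Inner void (subtracted): 108 × 188, A = 20 304 mm², x = 75 mm, Ī = 19 735 488 mm⁴.
By symmetry the centroid is at mid-width, x̄ = 75 mm.
All pieces are centred on the centroidal y-axis, so I = ΣĪ (holes subtracted) = 44 952 012 mm⁴.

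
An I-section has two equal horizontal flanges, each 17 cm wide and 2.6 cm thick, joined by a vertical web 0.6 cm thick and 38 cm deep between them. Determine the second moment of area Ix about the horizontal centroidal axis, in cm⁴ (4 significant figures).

Break the section into simple shapes (no overlaps), measuring from the bottom-left corner of the bounding box.
Bottom flange: 17 × 2.6, A = 44.2 cm², y = 1.3 cm, Ī = 24.8993 cm⁴.
Web: 0.6 × 38, A = 22.8 cm², y = 21.6 cm, Ī = 2743.6 cm⁴.
Top flange: 17 × 2.6, A = 44.2 cm², y = 41.9 cm, Ī = 24.8993 cm⁴.
By symmetry the centroid is at mid-height, ȳ = 21.6 cm.
Transfer each piece to the horizontal centroidal axis using Ī + A·d² with d = y − 21.6:
  bottom flange: d = -20.3 cm → contributes +18239.3 cm⁴
  web: d = 0 cm → contributes +2743.6 cm⁴
  top flange: d = 20.3 cm → contributes +18239.3 cm⁴
Total I = 39222.2 cm⁴.

Ix ≈ 3.922 × 10⁴ cm⁴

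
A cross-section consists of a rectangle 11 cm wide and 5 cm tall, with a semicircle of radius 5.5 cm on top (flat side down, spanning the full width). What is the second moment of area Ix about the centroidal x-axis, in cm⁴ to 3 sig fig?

Split into non-overlapping primitives; take the origin at the lower-left of the bounding box.
Rectangular body: 11 × 5, A = 55 cm², y = 2.5 cm, Ī = 114.58 cm⁴.
Semicircular cap: semicircle r = 5.5, A = 47.517 cm², y = 7.3343 cm, Ī = 100.43 cm⁴.
Centroid: ȳ = ΣA·y / ΣA = 4.7407 cm.
Transfer each piece to the centroidal x-axis using Ī + A·d² with d = y − 4.7407:
  rectangular body: d = -2.2407 cm → contributes +390.72 cm⁴
  semicircular cap: d = 2.5936 cm → contributes +420.06 cm⁴
Total I = 810.78 cm⁴.

Ix ≈ 811 cm⁴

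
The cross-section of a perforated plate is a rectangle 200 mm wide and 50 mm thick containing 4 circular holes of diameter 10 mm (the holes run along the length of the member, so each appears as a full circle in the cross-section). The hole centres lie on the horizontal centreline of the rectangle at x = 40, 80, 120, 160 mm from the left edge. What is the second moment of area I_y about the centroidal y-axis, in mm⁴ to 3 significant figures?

Treat the section as a set of non-overlapping primitives; coordinates are from the bounding-box lower-left.
Plate: 200 × 50, A = 10 000 mm², x = 100 mm, Ī = 33 333 333 mm⁴.
Hole 1 (subtracted): ⌀10, A = 78.54 mm², x = 40 mm, Ī = 490.87 mm⁴.
Hole 2 (subtracted): ⌀10, A = 78.54 mm², x = 80 mm, Ī = 490.87 mm⁴.
Hole 3 (subtracted): ⌀10, A = 78.54 mm², x = 120 mm, Ī = 490.87 mm⁴.
Hole 4 (subtracted): ⌀10, A = 78.54 mm², x = 160 mm, Ī = 490.87 mm⁴.
By symmetry the centroid is at mid-width, x̄ = 100 mm.
Transfer each piece to the centroidal y-axis using Ī + A·d² with d = x − 100:
  plate: d = 0 mm → contributes +33 333 333 mm⁴
  hole 1: d = -60 mm → contributes −283 234 mm⁴
  hole 2: d = -20 mm → contributes −31 907 mm⁴
  hole 3: d = 20 mm → contributes −31 907 mm⁴
  hole 4: d = 60 mm → contributes −283 234 mm⁴
Total I = 32 703 051 mm⁴.

I_y ≈ 3.27 × 10⁷ mm⁴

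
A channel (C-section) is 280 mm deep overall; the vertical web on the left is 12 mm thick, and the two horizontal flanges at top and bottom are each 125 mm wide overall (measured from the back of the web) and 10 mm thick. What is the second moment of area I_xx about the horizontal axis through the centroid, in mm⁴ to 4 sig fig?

Treat the section as a set of non-overlapping primitives; coordinates are from the bounding-box lower-left.
Web: 12 × 280, A = 3 360 mm², y = 140 mm, Ī = 21 952 000 mm⁴.
Top flange (beyond web): 113 × 10, A = 1 130 mm², y = 275 mm, Ī = 9416.67 mm⁴.
Bottom flange (beyond web): 113 × 10, A = 1 130 mm², y = 5 mm, Ī = 9416.67 mm⁴.
By symmetry the centroid is at mid-height, ȳ = 140 mm.
Transfer each piece to the horizontal axis through the centroid using Ī + A·d² with d = y − 140:
  web: d = 0 mm → contributes +21 952 000 mm⁴
  top flange (beyond web): d = 135 mm → contributes +20 603 667 mm⁴
  bottom flange (beyond web): d = -135 mm → contributes +20 603 667 mm⁴
Total I = 63 159 333 mm⁴.

I_xx ≈ 6.316 × 10⁷ mm⁴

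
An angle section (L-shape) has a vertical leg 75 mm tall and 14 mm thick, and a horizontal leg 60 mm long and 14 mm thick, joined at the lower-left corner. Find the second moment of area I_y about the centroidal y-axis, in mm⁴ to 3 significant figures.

I_y ≈ 4.90 × 10⁵ mm⁴

Break the section into simple shapes (no overlaps), measuring from the bottom-left corner of the bounding box.
Vertical leg: 14 × 75, A = 1 050 mm², x = 7 mm, Ī = 17 150 mm⁴.
Horizontal leg (remainder): 46 × 14, A = 644 mm², x = 37 mm, Ī = 113 559 mm⁴.
Centroid: x̄ = ΣA·x / ΣA = 18.405 mm.
Transfer each piece to the centroidal y-axis using Ī + A·d² with d = x − 18.405:
  vertical leg: d = -11.405 mm → contributes +153 727 mm⁴
  horizontal leg (remainder): d = 18.595 mm → contributes +336 238 mm⁴
Total I = 489 965 mm⁴.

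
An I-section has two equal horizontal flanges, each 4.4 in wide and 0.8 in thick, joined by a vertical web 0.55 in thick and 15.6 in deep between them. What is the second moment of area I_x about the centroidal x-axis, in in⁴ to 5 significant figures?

I_x ≈ 647.75 in⁴

Break the section into simple shapes (no overlaps), measuring from the bottom-left corner of the bounding box.
Bottom flange: 4.4 × 0.8, A = 3.52 in², y = 0.4 in, Ī = 0.1877333 in⁴.
Web: 0.55 × 15.6, A = 8.58 in², y = 8.6 in, Ī = 174.0024 in⁴.
Top flange: 4.4 × 0.8, A = 3.52 in², y = 16.8 in, Ī = 0.1877333 in⁴.
By symmetry the centroid is at mid-height, ȳ = 8.6 in.
Transfer each piece to the centroidal x-axis using Ī + A·d² with d = y − 8.6:
  bottom flange: d = -8.2 in → contributes +236.8725 in⁴
  web: d = 0 in → contributes +174.0024 in⁴
  top flange: d = 8.2 in → contributes +236.8725 in⁴
Total I = 647.7475 in⁴.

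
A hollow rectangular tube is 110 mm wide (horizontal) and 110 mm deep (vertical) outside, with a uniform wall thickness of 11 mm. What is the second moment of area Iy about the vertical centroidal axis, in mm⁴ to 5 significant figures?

Iy ≈ 7.2034 × 10⁶ mm⁴

Treat the section as a set of non-overlapping primitives; coordinates are from the bounding-box lower-left.
Outer rectangle: 110 × 110, A = 12 100 mm², x = 55 mm, Ī = 12 200 833 mm⁴.
Inner void (subtracted): 88 × 88, A = 7 744 mm², x = 55 mm, Ī = 4 997 461 mm⁴.
By symmetry the centroid is at mid-width, x̄ = 55 mm.
All pieces are centred on the vertical centroidal axis, so I = ΣĪ (holes subtracted) = 7 203 372 mm⁴.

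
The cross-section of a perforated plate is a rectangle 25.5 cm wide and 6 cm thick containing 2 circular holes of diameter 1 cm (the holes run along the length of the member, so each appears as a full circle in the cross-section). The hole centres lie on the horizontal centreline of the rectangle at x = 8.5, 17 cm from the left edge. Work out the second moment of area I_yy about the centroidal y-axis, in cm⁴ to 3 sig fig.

Treat the section as a set of non-overlapping primitives; coordinates are from the bounding-box lower-left.
Plate: 25.5 × 6, A = 153 cm², x = 12.75 cm, Ī = 8290.7 cm⁴.
Hole 1 (subtracted): ⌀1, A = 0.7854 cm², x = 8.5 cm, Ī = 0.049087 cm⁴.
Hole 2 (subtracted): ⌀1, A = 0.7854 cm², x = 17 cm, Ī = 0.049087 cm⁴.
By symmetry the centroid is at mid-width, x̄ = 12.75 cm.
Transfer each piece to the centroidal y-axis using Ī + A·d² with d = x − 12.75:
  plate: d = 0 cm → contributes +8290.7 cm⁴
  hole 1: d = -4.25 cm → contributes −14.235 cm⁴
  hole 2: d = 4.25 cm → contributes −14.235 cm⁴
Total I = 8262.2 cm⁴.

I_yy ≈ 8260 cm⁴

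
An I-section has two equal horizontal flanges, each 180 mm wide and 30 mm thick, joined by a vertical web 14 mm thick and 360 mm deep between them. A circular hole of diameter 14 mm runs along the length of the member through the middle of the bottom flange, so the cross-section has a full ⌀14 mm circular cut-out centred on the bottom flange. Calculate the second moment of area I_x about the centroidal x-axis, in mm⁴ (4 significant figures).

Break the section into simple shapes (no overlaps), measuring from the bottom-left corner of the bounding box.
Bottom flange: 180 × 30, A = 5 400 mm², y = 15 mm, Ī = 405 000 mm⁴.
Web: 14 × 360, A = 5 040 mm², y = 210 mm, Ī = 54 432 000 mm⁴.
Top flange: 180 × 30, A = 5 400 mm², y = 405 mm, Ī = 405 000 mm⁴.
Hole (subtracted): ⌀14, A = 153.938 mm², y = 15 mm, Ī = 1885.74 mm⁴.
Centroid: ȳ = ΣA·y / ΣA = 211.914 mm.
Transfer each piece to the centroidal x-axis using Ī + A·d² with d = y − 211.914:
  bottom flange: d = -196.914 mm → contributes +209 789 961 mm⁴
  web: d = -1.91367 mm → contributes +54 450 457 mm⁴
  top flange: d = 193.086 mm → contributes +201 729 590 mm⁴
  hole: d = -196.914 mm → contributes −5 970 832 mm⁴
Total I = 459 999 176 mm⁴.

I_x ≈ 4.600 × 10⁸ mm⁴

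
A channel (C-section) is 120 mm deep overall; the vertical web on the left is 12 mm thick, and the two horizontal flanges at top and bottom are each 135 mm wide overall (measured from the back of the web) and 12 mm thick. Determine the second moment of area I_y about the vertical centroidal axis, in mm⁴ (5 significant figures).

Split into non-overlapping primitives; take the origin at the lower-left of the bounding box.
Web: 12 × 120, A = 1 440 mm², x = 6 mm, Ī = 17 280 mm⁴.
Top flange (beyond web): 123 × 12, A = 1 476 mm², x = 73.5 mm, Ī = 1 860 867 mm⁴.
Bottom flange (beyond web): 123 × 12, A = 1 476 mm², x = 73.5 mm, Ī = 1 860 867 mm⁴.
Centroid: x̄ = ΣA·x / ΣA = 51.36885 mm.
Transfer each piece to the vertical centroidal axis using Ī + A·d² with d = x − 51.36885:
  web: d = -45.36885 mm → contributes +2 981 279 mm⁴
  top flange (beyond web): d = 22.13115 mm → contributes +2 583 794 mm⁴
  bottom flange (beyond web): d = 22.13115 mm → contributes +2 583 794 mm⁴
Total I = 8 148 866 mm⁴.

I_y ≈ 8.1489 × 10⁶ mm⁴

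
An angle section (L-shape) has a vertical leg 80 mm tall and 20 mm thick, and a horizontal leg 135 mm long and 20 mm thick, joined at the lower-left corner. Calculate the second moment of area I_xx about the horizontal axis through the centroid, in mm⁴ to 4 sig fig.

Treat the section as a set of non-overlapping primitives; coordinates are from the bounding-box lower-left.
Vertical leg: 20 × 80, A = 1 600 mm², y = 40 mm, Ī = 853 333 mm⁴.
Horizontal leg (remainder): 115 × 20, A = 2 300 mm², y = 10 mm, Ī = 76666.7 mm⁴.
Centroid: ȳ = ΣA·y / ΣA = 22.3077 mm.
Transfer each piece to the horizontal axis through the centroid using Ī + A·d² with d = y − 22.3077:
  vertical leg: d = 17.6923 mm → contributes +1 354 162 mm⁴
  horizontal leg (remainder): d = -12.3077 mm → contributes +425 069 mm⁴
Total I = 1 779 231 mm⁴.

I_xx ≈ 1.779 × 10⁶ mm⁴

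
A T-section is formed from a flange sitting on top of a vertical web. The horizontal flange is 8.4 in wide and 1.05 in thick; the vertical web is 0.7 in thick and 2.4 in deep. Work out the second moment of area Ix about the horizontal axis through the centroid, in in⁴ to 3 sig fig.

Ix ≈ 5.82 in⁴

Treat the section as a set of non-overlapping primitives; coordinates are from the bounding-box lower-left.
Flange: 8.4 × 1.05, A = 8.82 in², y = 2.925 in, Ī = 0.81034 in⁴.
Web: 0.7 × 2.4, A = 1.68 in², y = 1.2 in, Ī = 0.8064 in⁴.
Centroid: ȳ = ΣA·y / ΣA = 2.649 in.
Transfer each piece to the horizontal axis through the centroid using Ī + A·d² with d = y − 2.649:
  flange: d = 0.276 in → contributes +1.4822 in⁴
  web: d = -1.449 in → contributes +4.3337 in⁴
Total I = 5.8159 in⁴.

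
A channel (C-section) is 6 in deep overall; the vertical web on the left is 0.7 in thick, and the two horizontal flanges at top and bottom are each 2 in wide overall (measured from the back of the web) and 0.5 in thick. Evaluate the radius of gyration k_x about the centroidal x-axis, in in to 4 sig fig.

k_x ≈ 2.021 in

Decompose the section into non-overlapping parts with the origin at the bottom-left of its bounding rectangle.
Web: 0.7 × 6, A = 4.2 in², y = 3 in, Ī = 12.6 in⁴.
Top flange (beyond web): 1.3 × 0.5, A = 0.65 in², y = 5.75 in, Ī = 0.0135417 in⁴.
Bottom flange (beyond web): 1.3 × 0.5, A = 0.65 in², y = 0.25 in, Ī = 0.0135417 in⁴.
By symmetry the centroid is at mid-height, ȳ = 3 in.
Transfer each piece to the centroidal x-axis using Ī + A·d² with d = y − 3:
  web: d = 0 in → contributes +12.6 in⁴
  top flange (beyond web): d = 2.75 in → contributes +4.92917 in⁴
  bottom flange (beyond web): d = -2.75 in → contributes +4.92917 in⁴
Total I = 22.4583 in⁴.
Radius of gyration: k = √(I/A) = √(22.4583 / 5.5) = 2.02073 in.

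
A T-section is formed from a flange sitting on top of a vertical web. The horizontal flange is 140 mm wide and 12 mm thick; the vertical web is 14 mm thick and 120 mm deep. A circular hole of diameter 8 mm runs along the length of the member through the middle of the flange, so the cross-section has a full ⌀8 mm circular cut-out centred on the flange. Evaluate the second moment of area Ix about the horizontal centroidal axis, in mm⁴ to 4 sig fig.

Ix ≈ 5.639 × 10⁶ mm⁴

Split into non-overlapping primitives; take the origin at the lower-left of the bounding box.
Flange: 140 × 12, A = 1 680 mm², y = 126 mm, Ī = 20 160 mm⁴.
Web: 14 × 120, A = 1 680 mm², y = 60 mm, Ī = 2 016 000 mm⁴.
Hole (subtracted): ⌀8, A = 50.2655 mm², y = 126 mm, Ī = 201.062 mm⁴.
Centroid: ȳ = ΣA·y / ΣA = 92.4988 mm.
Transfer each piece to the horizontal centroidal axis using Ī + A·d² with d = y − 92.4988:
  flange: d = 33.5012 mm → contributes +1 905 672 mm⁴
  web: d = -32.4988 mm → contributes +3 790 372 mm⁴
  hole: d = 33.5012 mm → contributes −56615.5 mm⁴
Total I = 5 639 428 mm⁴.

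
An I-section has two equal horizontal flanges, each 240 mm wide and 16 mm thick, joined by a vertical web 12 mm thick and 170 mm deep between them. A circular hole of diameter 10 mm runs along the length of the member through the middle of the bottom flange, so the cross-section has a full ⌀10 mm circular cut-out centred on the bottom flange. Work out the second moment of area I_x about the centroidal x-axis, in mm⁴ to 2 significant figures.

Split into non-overlapping primitives; take the origin at the lower-left of the bounding box.
Bottom flange: 240 × 16, A = 3 840 mm², y = 8 mm, Ī = 81 920 mm⁴.
Web: 12 × 170, A = 2 040 mm², y = 101 mm, Ī = 4 913 000 mm⁴.
Top flange: 240 × 16, A = 3 840 mm², y = 194 mm, Ī = 81 920 mm⁴.
Hole (subtracted): ⌀10, A = 78.54 mm², y = 8 mm, Ī = 490.9 mm⁴.
Centroid: ȳ = ΣA·y / ΣA = 101.8 mm.
Transfer each piece to the centroidal x-axis using Ī + A·d² with d = y − 101.8:
  bottom flange: d = -93.76 mm → contributes +33 837 380 mm⁴
  web: d = -0.7576 mm → contributes +4 914 171 mm⁴
  top flange: d = 92.24 mm → contributes +32 755 188 mm⁴
  hole: d = -93.76 mm → contributes −690 894 mm⁴
Total I = 70 815 845 mm⁴.

I_x ≈ 7.1 × 10⁷ mm⁴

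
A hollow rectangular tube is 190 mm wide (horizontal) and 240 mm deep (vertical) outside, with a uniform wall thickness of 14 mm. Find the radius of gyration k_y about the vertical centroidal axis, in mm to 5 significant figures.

k_y ≈ 74.259 mm

Break the section into simple shapes (no overlaps), measuring from the bottom-left corner of the bounding box.
Outer rectangle: 190 × 240, A = 45 600 mm², x = 95 mm, Ī = 137 180 000 mm⁴.
Inner void (subtracted): 162 × 212, A = 34 344 mm², x = 95 mm, Ī = 75 110 328 mm⁴.
By symmetry the centroid is at mid-width, x̄ = 95 mm.
All pieces are centred on the vertical centroidal axis, so I = ΣĪ (holes subtracted) = 62 069 672 mm⁴.
Radius of gyration: k = √(I/A) = √(62 069 672 / 11 256) = 74.25876 mm.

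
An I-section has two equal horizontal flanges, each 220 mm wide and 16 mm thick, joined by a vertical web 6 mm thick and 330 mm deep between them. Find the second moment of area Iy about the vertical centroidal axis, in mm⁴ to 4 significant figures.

Iy ≈ 2.840 × 10⁷ mm⁴

Treat the section as a set of non-overlapping primitives; coordinates are from the bounding-box lower-left.
Bottom flange: 220 × 16, A = 3 520 mm², x = 110 mm, Ī = 14 197 333 mm⁴.
Web: 6 × 330, A = 1 980 mm², x = 110 mm, Ī = 5 940 mm⁴.
Top flange: 220 × 16, A = 3 520 mm², x = 110 mm, Ī = 14 197 333 mm⁴.
By symmetry the centroid is at mid-width, x̄ = 110 mm.
All pieces are centred on the vertical centroidal axis, so I = ΣĪ = 28 400 607 mm⁴.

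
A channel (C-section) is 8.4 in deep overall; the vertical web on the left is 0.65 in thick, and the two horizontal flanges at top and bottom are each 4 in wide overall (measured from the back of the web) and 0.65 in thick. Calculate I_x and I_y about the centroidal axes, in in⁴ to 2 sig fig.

I_x ≈ 98 in⁴, I_y ≈ 14 in⁴

Break the section into simple shapes (no overlaps), measuring from the bottom-left corner of the bounding box.
Web: 0.65 × 8.4, A = 5.46 in², y = 4.2 in, Ī = 32.1 in⁴.
Top flange (beyond web): 3.35 × 0.65, A = 2.178 in², y = 8.075 in, Ī = 0.07667 in⁴.
Bottom flange (beyond web): 3.35 × 0.65, A = 2.178 in², y = 0.325 in, Ī = 0.07667 in⁴.
By symmetry the centroid is at mid-height, ȳ = 4.2 in.
Transfer each piece to the centroidal x-axis using Ī + A·d² with d = y − 4.2:
  web: d = 0 in → contributes +32.1 in⁴
  top flange (beyond web): d = 3.875 in → contributes +32.77 in⁴
  bottom flange (beyond web): d = -3.875 in → contributes +32.77 in⁴
Total I = 97.65 in⁴.
For the y-axis: x̄ = 1.212 in.
Repeating about the centroidal y-axis gives I_y = 13.96 in⁴.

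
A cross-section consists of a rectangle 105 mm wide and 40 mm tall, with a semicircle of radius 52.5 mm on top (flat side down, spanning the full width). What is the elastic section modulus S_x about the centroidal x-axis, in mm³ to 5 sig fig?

Break the section into simple shapes (no overlaps), measuring from the bottom-left corner of the bounding box.
Rectangular body: 105 × 40, A = 4 200 mm², y = 20 mm, Ī = 560 000 mm⁴.
Semicircular cap: semicircle r = 52.5, A = 4329.507 mm², y = 62.28169 mm, Ī = 833814.2 mm⁴.
Centroid: ȳ = ΣA·y / ΣA = 41.46184 mm.
Transfer each piece to the centroidal x-axis using Ī + A·d² with d = y − 41.46184:
  rectangular body: d = -21.46184 mm → contributes +2 494 564 mm⁴
  semicircular cap: d = 20.81985 mm → contributes +2 710 510 mm⁴
Total I = 5 205 074 mm⁴.
Extreme fibre distance c = 51.03816 mm; S = I/c = 101 984 mm³.

S_x ≈ 1.0198 × 10⁵ mm³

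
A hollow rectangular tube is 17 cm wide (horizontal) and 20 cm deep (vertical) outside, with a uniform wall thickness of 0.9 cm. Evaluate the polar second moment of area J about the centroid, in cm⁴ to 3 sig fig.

Treat the section as a set of non-overlapping primitives; coordinates are from the bounding-box lower-left.
Outer rectangle: 17 × 20, A = 340 cm², y = 10 cm, Ī = 11 333 cm⁴.
Inner void (subtracted): 15.2 × 18.2, A = 276.64 cm², y = 10 cm, Ī = 7636.2 cm⁴.
By symmetry the centroid is at mid-height, ȳ = 10 cm.
All pieces are centred on the centroidal x-axis, so I = ΣĪ (holes subtracted) = 3697.1 cm⁴.
Repeating about the centroidal y-axis gives I_y = 2862.1 cm⁴.
Polar second moment: J = I_x + I_y = 6559.2 cm⁴.

J ≈ 6560 cm⁴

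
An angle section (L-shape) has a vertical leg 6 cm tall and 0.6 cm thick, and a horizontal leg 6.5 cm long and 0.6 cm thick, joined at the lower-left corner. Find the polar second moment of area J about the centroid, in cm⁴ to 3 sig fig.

J ≈ 53.1 cm⁴

Treat the section as a set of non-overlapping primitives; coordinates are from the bounding-box lower-left.
Vertical leg: 0.6 × 6, A = 3.6 cm², y = 3 cm, Ī = 10.8 cm⁴.
Horizontal leg (remainder): 5.9 × 0.6, A = 3.54 cm², y = 0.3 cm, Ī = 0.1062 cm⁴.
Centroid: ȳ = ΣA·y / ΣA = 1.6613 cm.
Transfer each piece to the centroidal x-axis using Ī + A·d² with d = y − 1.6613:
  vertical leg: d = 1.3387 cm → contributes +17.251 cm⁴
  horizontal leg (remainder): d = -1.3613 cm → contributes +6.6667 cm⁴
Total I = 23.918 cm⁴.
For the y-axis: x̄ = 1.9113 cm.
Repeating about the centroidal y-axis gives I_y = 29.23 cm⁴.
Polar second moment: J = I_x + I_y = 53.148 cm⁴.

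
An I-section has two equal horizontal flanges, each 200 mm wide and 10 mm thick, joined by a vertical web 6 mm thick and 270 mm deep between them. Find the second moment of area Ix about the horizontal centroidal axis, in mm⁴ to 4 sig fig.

Ix ≈ 8.827 × 10⁷ mm⁴

Split into non-overlapping primitives; take the origin at the lower-left of the bounding box.
Bottom flange: 200 × 10, A = 2 000 mm², y = 5 mm, Ī = 16666.7 mm⁴.
Web: 6 × 270, A = 1 620 mm², y = 145 mm, Ī = 9 841 500 mm⁴.
Top flange: 200 × 10, A = 2 000 mm², y = 285 mm, Ī = 16666.7 mm⁴.
By symmetry the centroid is at mid-height, ȳ = 145 mm.
Transfer each piece to the horizontal centroidal axis using Ī + A·d² with d = y − 145:
  bottom flange: d = -140 mm → contributes +39 216 667 mm⁴
  web: d = 0 mm → contributes +9 841 500 mm⁴
  top flange: d = 140 mm → contributes +39 216 667 mm⁴
Total I = 88 274 833 mm⁴.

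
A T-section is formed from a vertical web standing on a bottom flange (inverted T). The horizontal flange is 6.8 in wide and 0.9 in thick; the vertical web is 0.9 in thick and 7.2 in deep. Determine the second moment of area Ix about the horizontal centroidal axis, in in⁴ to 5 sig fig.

Split into non-overlapping primitives; take the origin at the lower-left of the bounding box.
Flange: 6.8 × 0.9, A = 6.12 in², y = 0.45 in, Ī = 0.4131 in⁴.
Web: 0.9 × 7.2, A = 6.48 in², y = 4.5 in, Ī = 27.9936 in⁴.
Centroid: ȳ = ΣA·y / ΣA = 2.532857 in.
Transfer each piece to the horizontal centroidal axis using Ī + A·d² with d = y − 2.532857:
  flange: d = -2.082857 in → contributes +26.96346 in⁴
  web: d = 1.967143 in → contributes +53.06894 in⁴
Total I = 80.0324 in⁴.

Ix ≈ 80.032 in⁴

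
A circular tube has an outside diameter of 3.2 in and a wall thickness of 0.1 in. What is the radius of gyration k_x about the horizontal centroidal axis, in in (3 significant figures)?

Split into non-overlapping primitives; take the origin at the lower-left of the bounding box.
Outer circle: ⌀3.2, A = 8.0425 in², y = 1.6 in, Ī = 5.1472 in⁴.
Bore (subtracted): ⌀3, A = 7.0686 in², y = 1.6 in, Ī = 3.9761 in⁴.
By symmetry the centroid is at mid-height, ȳ = 1.6 in.
All pieces are centred on the horizontal centroidal axis, so I = ΣĪ (holes subtracted) = 1.1711 in⁴.
Radius of gyration: k = √(I/A) = √(1.1711 / 0.97389) = 1.0966 in.

k_x ≈ 1.10 in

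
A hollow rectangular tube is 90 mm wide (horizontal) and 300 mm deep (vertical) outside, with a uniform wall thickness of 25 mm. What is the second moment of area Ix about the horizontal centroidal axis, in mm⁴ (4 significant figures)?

Split into non-overlapping primitives; take the origin at the lower-left of the bounding box.
Outer rectangle: 90 × 300, A = 27 000 mm², y = 150 mm, Ī = 202 500 000 mm⁴.
Inner void (subtracted): 40 × 250, A = 10 000 mm², y = 150 mm, Ī = 52 083 333 mm⁴.
By symmetry the centroid is at mid-height, ȳ = 150 mm.
All pieces are centred on the horizontal centroidal axis, so I = ΣĪ (holes subtracted) = 150 416 667 mm⁴.

Ix ≈ 1.504 × 10⁸ mm⁴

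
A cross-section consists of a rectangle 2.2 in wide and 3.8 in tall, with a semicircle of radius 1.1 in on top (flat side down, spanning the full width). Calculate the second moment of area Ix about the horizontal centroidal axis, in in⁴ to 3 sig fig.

Ix ≈ 18.9 in⁴

Treat the section as a set of non-overlapping primitives; coordinates are from the bounding-box lower-left.
Rectangular body: 2.2 × 3.8, A = 8.36 in², y = 1.9 in, Ī = 10.06 in⁴.
Semicircular cap: semicircle r = 1.1, A = 1.9007 in², y = 4.2669 in, Ī = 0.1607 in⁴.
Centroid: ȳ = ΣA·y / ΣA = 2.3384 in.
Transfer each piece to the horizontal centroidal axis using Ī + A·d² with d = y − 2.3384:
  rectangular body: d = -0.43843 in → contributes +11.667 in⁴
  semicircular cap: d = 1.9284 in → contributes +7.2289 in⁴
Total I = 18.896 in⁴.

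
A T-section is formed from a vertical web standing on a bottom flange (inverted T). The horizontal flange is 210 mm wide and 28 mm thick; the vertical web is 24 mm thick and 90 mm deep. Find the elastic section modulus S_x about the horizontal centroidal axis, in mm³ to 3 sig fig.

S_x ≈ 8.33 × 10⁴ mm³

Break the section into simple shapes (no overlaps), measuring from the bottom-left corner of the bounding box.
Flange: 210 × 28, A = 5 880 mm², y = 14 mm, Ī = 384 160 mm⁴.
Web: 24 × 90, A = 2 160 mm², y = 73 mm, Ī = 1 458 000 mm⁴.
Centroid: ȳ = ΣA·y / ΣA = 29.851 mm.
Transfer each piece to the horizontal centroidal axis using Ī + A·d² with d = y − 29.851:
  flange: d = -15.851 mm → contributes +1 861 487 mm⁴
  web: d = 43.149 mm → contributes +5 479 613 mm⁴
Total I = 7 341 101 mm⁴.
Extreme fibre distance c = 88.149 mm; S = I/c = 83 280 mm³.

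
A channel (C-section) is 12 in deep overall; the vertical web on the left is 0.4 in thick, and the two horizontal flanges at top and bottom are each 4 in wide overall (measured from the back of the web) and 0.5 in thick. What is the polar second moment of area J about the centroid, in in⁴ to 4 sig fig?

J ≈ 188.9 in⁴

Decompose the section into non-overlapping parts with the origin at the bottom-left of its bounding rectangle.
Web: 0.4 × 12, A = 4.8 in², y = 6 in, Ī = 57.6 in⁴.
Top flange (beyond web): 3.6 × 0.5, A = 1.8 in², y = 11.75 in, Ī = 0.0375 in⁴.
Bottom flange (beyond web): 3.6 × 0.5, A = 1.8 in², y = 0.25 in, Ī = 0.0375 in⁴.
By symmetry the centroid is at mid-height, ȳ = 6 in.
Transfer each piece to the centroidal x-axis using Ī + A·d² with d = y − 6:
  web: d = 0 in → contributes +57.6 in⁴
  top flange (beyond web): d = 5.75 in → contributes +59.55 in⁴
  bottom flange (beyond web): d = -5.75 in → contributes +59.55 in⁴
Total I = 176.7 in⁴.
For the y-axis: x̄ = 1.05714 in.
Repeating about the centroidal y-axis gives I_y = 12.1806 in⁴.
Polar second moment: J = I_x + I_y = 188.881 in⁴.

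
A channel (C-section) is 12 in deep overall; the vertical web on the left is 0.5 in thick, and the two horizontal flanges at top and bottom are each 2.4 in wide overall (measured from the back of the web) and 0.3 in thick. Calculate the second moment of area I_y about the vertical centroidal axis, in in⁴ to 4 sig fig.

Break the section into simple shapes (no overlaps), measuring from the bottom-left corner of the bounding box.
Web: 0.5 × 12, A = 6 in², x = 0.25 in, Ī = 0.125 in⁴.
Top flange (beyond web): 1.9 × 0.3, A = 0.57 in², x = 1.45 in, Ī = 0.171475 in⁴.
Bottom flange (beyond web): 1.9 × 0.3, A = 0.57 in², x = 1.45 in, Ī = 0.171475 in⁴.
Centroid: x̄ = ΣA·x / ΣA = 0.441597 in.
Transfer each piece to the vertical centroidal axis using Ī + A·d² with d = x − 0.441597:
  web: d = -0.191597 in → contributes +0.345256 in⁴
  top flange (beyond web): d = 1.0084 in → contributes +0.751095 in⁴
  bottom flange (beyond web): d = 1.0084 in → contributes +0.751095 in⁴
Total I = 1.84745 in⁴.

I_y ≈ 1.847 in⁴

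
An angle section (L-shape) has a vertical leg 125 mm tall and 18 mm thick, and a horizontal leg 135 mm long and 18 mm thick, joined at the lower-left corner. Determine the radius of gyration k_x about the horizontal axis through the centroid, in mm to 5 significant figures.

Decompose the section into non-overlapping parts with the origin at the bottom-left of its bounding rectangle.
Vertical leg: 18 × 125, A = 2 250 mm², y = 62.5 mm, Ī = 2 929 688 mm⁴.
Horizontal leg (remainder): 117 × 18, A = 2 106 mm², y = 9 mm, Ī = 56 862 mm⁴.
Centroid: ȳ = ΣA·y / ΣA = 36.6343 mm.
Transfer each piece to the horizontal axis through the centroid using Ī + A·d² with d = y − 36.6343:
  vertical leg: d = 25.8657 mm → contributes +4 435 015 mm⁴
  horizontal leg (remainder): d = -27.6343 mm → contributes +1 665 118 mm⁴
Total I = 6 100 133 mm⁴.
Radius of gyration: k = √(I/A) = √(6 100 133 / 4 356) = 37.42189 mm.

k_x ≈ 37.422 mm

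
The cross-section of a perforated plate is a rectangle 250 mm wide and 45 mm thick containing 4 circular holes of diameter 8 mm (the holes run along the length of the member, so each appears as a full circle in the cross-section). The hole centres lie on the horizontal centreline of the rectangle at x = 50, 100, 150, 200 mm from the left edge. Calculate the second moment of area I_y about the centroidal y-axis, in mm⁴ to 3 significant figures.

Break the section into simple shapes (no overlaps), measuring from the bottom-left corner of the bounding box.
Plate: 250 × 45, A = 11 250 mm², x = 125 mm, Ī = 58 593 750 mm⁴.
Hole 1 (subtracted): ⌀8, A = 50.265 mm², x = 50 mm, Ī = 201.06 mm⁴.
Hole 2 (subtracted): ⌀8, A = 50.265 mm², x = 100 mm, Ī = 201.06 mm⁴.
Hole 3 (subtracted): ⌀8, A = 50.265 mm², x = 150 mm, Ī = 201.06 mm⁴.
Hole 4 (subtracted): ⌀8, A = 50.265 mm², x = 200 mm, Ī = 201.06 mm⁴.
By symmetry the centroid is at mid-width, x̄ = 125 mm.
Transfer each piece to the centroidal y-axis using Ī + A·d² with d = x − 125:
  plate: d = 0 mm → contributes +58 593 750 mm⁴
  hole 1: d = -75 mm → contributes −282 944 mm⁴
  hole 2: d = -25 mm → contributes −31 617 mm⁴
  hole 3: d = 25 mm → contributes −31 617 mm⁴
  hole 4: d = 75 mm → contributes −282 944 mm⁴
Total I = 57 964 627 mm⁴.

I_y ≈ 5.80 × 10⁷ mm⁴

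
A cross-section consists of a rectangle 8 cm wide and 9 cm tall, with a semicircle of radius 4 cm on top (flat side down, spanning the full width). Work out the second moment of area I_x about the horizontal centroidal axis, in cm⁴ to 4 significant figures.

I_x ≈ 1230 cm⁴

Treat the section as a set of non-overlapping primitives; coordinates are from the bounding-box lower-left.
Rectangular body: 8 × 9, A = 72 cm², y = 4.5 cm, Ī = 486 cm⁴.
Semicircular cap: semicircle r = 4, A = 25.1327 cm², y = 10.6977 cm, Ī = 28.0978 cm⁴.
Centroid: ȳ = ΣA·y / ΣA = 6.10362 cm.
Transfer each piece to the horizontal centroidal axis using Ī + A·d² with d = y − 6.10362:
  rectangular body: d = -1.60362 cm → contributes +671.155 cm⁴
  semicircular cap: d = 4.59403 cm → contributes +558.528 cm⁴
Total I = 1229.68 cm⁴.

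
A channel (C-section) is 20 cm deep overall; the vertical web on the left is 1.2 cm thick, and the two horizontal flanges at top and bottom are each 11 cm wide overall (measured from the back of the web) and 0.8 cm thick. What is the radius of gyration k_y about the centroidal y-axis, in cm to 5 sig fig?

k_y ≈ 3.2350 cm

Treat the section as a set of non-overlapping primitives; coordinates are from the bounding-box lower-left.
Web: 1.2 × 20, A = 24 cm², x = 0.6 cm, Ī = 2.88 cm⁴.
Top flange (beyond web): 9.8 × 0.8, A = 7.84 cm², x = 6.1 cm, Ī = 62.74613 cm⁴.
Bottom flange (beyond web): 9.8 × 0.8, A = 7.84 cm², x = 6.1 cm, Ī = 62.74613 cm⁴.
Centroid: x̄ = ΣA·x / ΣA = 2.773387 cm.
Transfer each piece to the centroidal y-axis using Ī + A·d² with d = x − 2.773387:
  web: d = -2.173387 cm → contributes +116.2467 cm⁴
  top flange (beyond web): d = 3.326613 cm → contributes +149.5063 cm⁴
  bottom flange (beyond web): d = 3.326613 cm → contributes +149.5063 cm⁴
Total I = 415.2594 cm⁴.
Radius of gyration: k = √(I/A) = √(415.2594 / 39.68) = 3.234997 cm.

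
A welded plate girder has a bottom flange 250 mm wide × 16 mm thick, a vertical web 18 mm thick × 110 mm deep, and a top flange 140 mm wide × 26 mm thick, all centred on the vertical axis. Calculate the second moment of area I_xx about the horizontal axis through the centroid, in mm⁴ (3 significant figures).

I_xx ≈ 3.50 × 10⁷ mm⁴

Split into non-overlapping primitives; take the origin at the lower-left of the bounding box.
Bottom plate: 250 × 16, A = 4 000 mm², y = 8 mm, Ī = 85 333 mm⁴.
Web plate: 18 × 110, A = 1 980 mm², y = 71 mm, Ī = 1 996 500 mm⁴.
Top plate: 140 × 26, A = 3 640 mm², y = 139 mm, Ī = 205 053 mm⁴.
Centroid: ȳ = ΣA·y / ΣA = 70.534 mm.
Transfer each piece to the horizontal axis through the centroid using Ī + A·d² with d = y − 70.534:
  bottom plate: d = -62.534 mm → contributes +15 727 490 mm⁴
  web plate: d = 0.4657 mm → contributes +1 996 929 mm⁴
  top plate: d = 68.466 mm → contributes +17 267 741 mm⁴
Total I = 34 992 160 mm⁴.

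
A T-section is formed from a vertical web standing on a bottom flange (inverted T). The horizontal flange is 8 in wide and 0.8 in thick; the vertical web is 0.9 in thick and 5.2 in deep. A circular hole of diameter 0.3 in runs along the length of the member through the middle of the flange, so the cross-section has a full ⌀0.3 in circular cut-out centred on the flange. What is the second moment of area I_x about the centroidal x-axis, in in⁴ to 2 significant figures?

Treat the section as a set of non-overlapping primitives; coordinates are from the bounding-box lower-left.
Flange: 8 × 0.8, A = 6.4 in², y = 0.4 in, Ī = 0.3413 in⁴.
Web: 0.9 × 5.2, A = 4.68 in², y = 3.4 in, Ī = 10.55 in⁴.
Hole (subtracted): ⌀0.3, A = 0.07069 in², y = 0.4 in, Ī = 0.0003976 in⁴.
Centroid: ȳ = ΣA·y / ΣA = 1.675 in.
Transfer each piece to the centroidal x-axis using Ī + A·d² with d = y − 1.675:
  flange: d = -1.275 in → contributes +10.75 in⁴
  web: d = 1.725 in → contributes +24.47 in⁴
  hole: d = -1.275 in → contributes −0.1154 in⁴
Total I = 35.1 in⁴.

I_x ≈ 35 in⁴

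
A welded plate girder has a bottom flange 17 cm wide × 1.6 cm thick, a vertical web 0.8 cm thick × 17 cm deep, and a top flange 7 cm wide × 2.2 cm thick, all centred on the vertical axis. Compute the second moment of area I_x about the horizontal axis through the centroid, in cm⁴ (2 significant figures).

Treat the section as a set of non-overlapping primitives; coordinates are from the bounding-box lower-left.
Bottom plate: 17 × 1.6, A = 27.2 cm², y = 0.8 cm, Ī = 5.803 cm⁴.
Web plate: 0.8 × 17, A = 13.6 cm², y = 10.1 cm, Ī = 327.5 cm⁴.
Top plate: 7 × 2.2, A = 15.4 cm², y = 19.7 cm, Ī = 6.211 cm⁴.
Centroid: ȳ = ΣA·y / ΣA = 8.23 cm.
Transfer each piece to the horizontal axis through the centroid using Ī + A·d² with d = y − 8.23:
  bottom plate: d = -7.43 cm → contributes +1 507 cm⁴
  web plate: d = 1.87 cm → contributes +375.1 cm⁴
  top plate: d = 11.47 cm → contributes +2 032 cm⁴
Total I = 3 915 cm⁴.

I_x ≈ 3900 cm⁴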